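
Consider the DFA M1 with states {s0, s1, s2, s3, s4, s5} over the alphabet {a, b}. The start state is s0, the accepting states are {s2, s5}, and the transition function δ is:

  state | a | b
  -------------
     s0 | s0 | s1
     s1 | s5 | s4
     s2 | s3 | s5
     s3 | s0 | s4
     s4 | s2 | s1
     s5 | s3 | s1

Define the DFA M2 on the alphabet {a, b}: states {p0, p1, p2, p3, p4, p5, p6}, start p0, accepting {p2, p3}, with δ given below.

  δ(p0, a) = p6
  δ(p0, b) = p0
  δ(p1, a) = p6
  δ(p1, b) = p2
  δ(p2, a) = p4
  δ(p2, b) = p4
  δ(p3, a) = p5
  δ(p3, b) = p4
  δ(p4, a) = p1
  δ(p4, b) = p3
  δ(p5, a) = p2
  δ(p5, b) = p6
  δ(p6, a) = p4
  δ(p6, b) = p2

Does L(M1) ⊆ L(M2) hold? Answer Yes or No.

The string ba is in L(M1) but not in L(M2).
So L(M1) ⊄ L(M2).

No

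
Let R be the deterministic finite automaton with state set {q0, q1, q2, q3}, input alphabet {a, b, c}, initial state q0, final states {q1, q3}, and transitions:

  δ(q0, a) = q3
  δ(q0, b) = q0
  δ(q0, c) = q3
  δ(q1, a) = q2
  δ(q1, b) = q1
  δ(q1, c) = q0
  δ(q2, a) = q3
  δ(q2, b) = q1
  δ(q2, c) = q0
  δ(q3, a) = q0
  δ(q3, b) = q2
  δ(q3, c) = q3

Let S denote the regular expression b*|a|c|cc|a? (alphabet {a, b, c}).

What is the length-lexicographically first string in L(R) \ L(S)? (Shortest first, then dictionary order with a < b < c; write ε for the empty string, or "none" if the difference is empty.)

ac

The string ac is accepted by R but not by S.
No shorter string lies in the difference, and ac is the lexicographically first length-2 string in L(R) \ L(S).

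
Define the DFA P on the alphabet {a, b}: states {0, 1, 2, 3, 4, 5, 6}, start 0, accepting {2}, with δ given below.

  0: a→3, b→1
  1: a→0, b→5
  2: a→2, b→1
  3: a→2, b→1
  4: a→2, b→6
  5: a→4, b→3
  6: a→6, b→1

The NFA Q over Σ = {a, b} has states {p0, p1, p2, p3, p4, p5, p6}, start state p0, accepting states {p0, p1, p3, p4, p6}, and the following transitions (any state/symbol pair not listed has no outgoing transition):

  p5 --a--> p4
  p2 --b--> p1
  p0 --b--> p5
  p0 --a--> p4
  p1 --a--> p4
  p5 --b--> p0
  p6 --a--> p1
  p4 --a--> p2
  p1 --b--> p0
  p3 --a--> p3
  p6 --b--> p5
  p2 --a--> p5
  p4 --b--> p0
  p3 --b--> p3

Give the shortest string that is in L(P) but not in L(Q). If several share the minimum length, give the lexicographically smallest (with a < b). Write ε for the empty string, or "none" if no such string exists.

aa

The string aa is accepted by P but not by Q.
No shorter string lies in the difference, and aa is the lexicographically first length-2 string in L(P) \ L(Q).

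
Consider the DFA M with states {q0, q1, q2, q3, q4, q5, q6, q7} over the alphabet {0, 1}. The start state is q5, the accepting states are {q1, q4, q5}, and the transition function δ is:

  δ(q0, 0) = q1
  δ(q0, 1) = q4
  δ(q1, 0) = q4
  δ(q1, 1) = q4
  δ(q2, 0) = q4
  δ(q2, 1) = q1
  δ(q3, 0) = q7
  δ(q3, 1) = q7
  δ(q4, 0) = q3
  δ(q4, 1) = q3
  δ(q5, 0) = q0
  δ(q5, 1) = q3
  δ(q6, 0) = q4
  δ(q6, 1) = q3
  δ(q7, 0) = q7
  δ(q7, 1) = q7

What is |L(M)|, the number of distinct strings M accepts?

5

The useful subgraph on states {q0, q1, q4, q5} is acyclic, so L(M) is finite; the longest accepting path visits 4 useful states, giving maximum string length 3.
Counting accepting paths from q5 by length: 1 of length 0, 2 of length 2, 2 of length 3. Total 5.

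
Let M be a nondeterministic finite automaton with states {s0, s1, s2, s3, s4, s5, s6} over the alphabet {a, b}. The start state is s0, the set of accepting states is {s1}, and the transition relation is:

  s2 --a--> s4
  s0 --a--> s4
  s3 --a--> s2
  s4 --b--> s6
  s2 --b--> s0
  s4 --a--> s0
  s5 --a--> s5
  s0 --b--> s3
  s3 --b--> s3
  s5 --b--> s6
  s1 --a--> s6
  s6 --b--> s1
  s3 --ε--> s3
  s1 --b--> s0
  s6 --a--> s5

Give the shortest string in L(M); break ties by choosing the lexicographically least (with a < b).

A breadth-first search from s0 reaches an accepting state first via the path s0 → s4 → s6 → s1 on input abb.
No string of length < 3 is accepted (BFS exhausts all shorter strings without reaching an accepting state), and abb is the lexicographically least accepting string of length 3.

abb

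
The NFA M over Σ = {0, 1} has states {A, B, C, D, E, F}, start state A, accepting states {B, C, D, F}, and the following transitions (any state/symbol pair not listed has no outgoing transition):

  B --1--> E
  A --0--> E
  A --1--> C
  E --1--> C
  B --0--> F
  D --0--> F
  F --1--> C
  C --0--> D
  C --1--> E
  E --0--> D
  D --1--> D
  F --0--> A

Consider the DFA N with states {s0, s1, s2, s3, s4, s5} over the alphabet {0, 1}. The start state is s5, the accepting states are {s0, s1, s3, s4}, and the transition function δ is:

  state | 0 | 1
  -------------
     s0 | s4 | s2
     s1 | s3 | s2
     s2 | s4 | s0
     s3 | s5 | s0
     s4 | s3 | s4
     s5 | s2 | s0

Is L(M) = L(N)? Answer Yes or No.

Exploring the product automaton M × N from the start pair (A, s5), following both machines on each input symbol, reaches 5 state pairs: (A, s5), (E, s2), (C, s0), (D, s4), (F, s3).
M accepts in {B, C, D, F} and N accepts in {s0, s1, s3, s4}. In every reachable pair the two components are either both accepting — (C, s0), (D, s4), (F, s3) — or both non-accepting, so no string is accepted by exactly one of the machines: L(M) \ L(N) and L(N) \ L(M) are both empty.
Hence every string is accepted by M iff it is accepted by N, and the two languages coincide.

Yes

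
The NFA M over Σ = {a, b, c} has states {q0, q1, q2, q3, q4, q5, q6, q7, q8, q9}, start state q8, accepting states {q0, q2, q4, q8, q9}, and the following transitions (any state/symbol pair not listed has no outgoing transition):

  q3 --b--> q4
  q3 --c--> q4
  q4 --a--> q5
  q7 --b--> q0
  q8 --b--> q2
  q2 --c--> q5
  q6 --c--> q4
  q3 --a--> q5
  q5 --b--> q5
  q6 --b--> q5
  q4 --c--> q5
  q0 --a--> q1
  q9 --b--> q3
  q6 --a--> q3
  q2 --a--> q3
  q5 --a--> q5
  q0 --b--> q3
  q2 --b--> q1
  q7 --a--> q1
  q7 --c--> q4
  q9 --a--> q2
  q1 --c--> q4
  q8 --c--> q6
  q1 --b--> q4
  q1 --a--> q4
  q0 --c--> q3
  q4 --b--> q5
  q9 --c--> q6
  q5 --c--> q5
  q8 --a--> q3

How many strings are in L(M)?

The useful subgraph on states {q1, q2, q3, q4, q6, q8} is acyclic, so L(M) is finite; the longest accepting path visits 4 useful states, giving maximum string length 3.
Counting accepting paths from q8 by length: 1 of length 0, 1 of length 1, 3 of length 2, 7 of length 3. Total 12.

12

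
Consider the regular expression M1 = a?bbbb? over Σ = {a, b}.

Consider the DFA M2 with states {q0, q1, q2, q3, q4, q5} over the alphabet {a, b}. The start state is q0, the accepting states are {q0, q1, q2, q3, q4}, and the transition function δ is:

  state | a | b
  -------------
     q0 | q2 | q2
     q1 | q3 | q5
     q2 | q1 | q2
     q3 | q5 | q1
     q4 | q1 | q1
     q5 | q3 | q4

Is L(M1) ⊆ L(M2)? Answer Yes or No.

Yes

Converting the expression M1 to a DFA (subset construction, then merging equivalent states) gives the minimal DFA with states {r0, r1, r2, r3, r4, r5, r6}, start state r0, accepting states {r5, r6} and transitions r0: a→r1, b→r2; r1: a→r3, b→r2; r2: a→r3, b→r4; r3: a→r3, b→r3; r4: a→r3, b→r5; r5: a→r3, b→r6; r6: a→r3, b→r3.
Exploring the product automaton M1 × M2 from the start pair (r0, q0), following both machines on each input symbol, reaches 11 state pairs: (r0, q0), (r1, q2), (r2, q2), (r3, q1), (r4, q2), (r3, q3), (r3, q5), (r5, q2), (r3, q4), (r6, q2), (r3, q2).
M1 accepts in {r5, r6} and M2 accepts in {q0, q1, q2, q3, q4}. The reachable pairs whose M1-component is accepting are (r5, q2), (r6, q2); in each of them the M2-component is accepting too, so the product for L(M1) \ L(M2) (M1-component accepting, M2-component rejecting) has no reachable accepting pair and the difference is empty.
Hence every string in L(M1) is also in L(M2).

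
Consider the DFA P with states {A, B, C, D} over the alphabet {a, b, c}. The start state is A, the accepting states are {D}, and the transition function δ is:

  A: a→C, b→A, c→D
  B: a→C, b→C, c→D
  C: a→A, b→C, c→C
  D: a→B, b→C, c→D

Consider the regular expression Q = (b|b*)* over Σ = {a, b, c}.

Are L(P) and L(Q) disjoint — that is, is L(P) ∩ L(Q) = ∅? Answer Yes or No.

Yes

Converting the expression Q to a DFA (subset construction, then merging equivalent states) gives the minimal DFA with states {q0, q1}, start state q0, accepting states {q0} and transitions q0: a→q1, b→q0, c→q1; q1: a→q1, b→q1, c→q1.
Exploring the product automaton P × Q from the start pair (A, q0), following both machines on each input symbol, reaches 5 state pairs: (A, q0), (C, q1), (D, q1), (A, q1), (B, q1).
P accepts in {D} and Q accepts in {q0}; no reachable pair has both components accepting, so no string drives both machines to acceptance simultaneously and L(P) ∩ L(Q) = ∅.
So no string is accepted by both, and the intersection is empty.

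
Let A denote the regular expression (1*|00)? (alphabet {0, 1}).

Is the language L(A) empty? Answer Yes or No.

No

The empty string ε matches the expression, so it belongs to L(A).
Since L(A) contains at least one string, it is not empty.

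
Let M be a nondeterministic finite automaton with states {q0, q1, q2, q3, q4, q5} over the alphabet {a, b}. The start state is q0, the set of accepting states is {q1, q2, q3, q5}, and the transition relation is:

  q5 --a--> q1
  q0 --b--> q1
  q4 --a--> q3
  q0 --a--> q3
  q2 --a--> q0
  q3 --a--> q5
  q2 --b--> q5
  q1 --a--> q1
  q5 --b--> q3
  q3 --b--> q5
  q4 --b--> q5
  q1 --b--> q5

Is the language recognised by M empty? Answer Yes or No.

No

The string a is accepted: the run q0 → q3 ends in the accepting state q3.
Since at least one string is accepted, L(M) is not empty.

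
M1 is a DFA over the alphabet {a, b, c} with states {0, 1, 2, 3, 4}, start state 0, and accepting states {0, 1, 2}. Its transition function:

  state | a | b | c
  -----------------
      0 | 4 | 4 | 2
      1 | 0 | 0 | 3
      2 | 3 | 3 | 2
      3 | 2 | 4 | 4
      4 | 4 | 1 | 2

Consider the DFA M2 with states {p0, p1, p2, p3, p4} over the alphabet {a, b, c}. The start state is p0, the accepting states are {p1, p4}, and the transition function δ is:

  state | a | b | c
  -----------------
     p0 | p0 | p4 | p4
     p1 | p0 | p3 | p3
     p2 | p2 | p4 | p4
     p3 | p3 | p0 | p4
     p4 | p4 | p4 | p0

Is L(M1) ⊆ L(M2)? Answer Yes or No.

No

The empty string ε is in L(M1) but not in L(M2).
So L(M1) ⊄ L(M2).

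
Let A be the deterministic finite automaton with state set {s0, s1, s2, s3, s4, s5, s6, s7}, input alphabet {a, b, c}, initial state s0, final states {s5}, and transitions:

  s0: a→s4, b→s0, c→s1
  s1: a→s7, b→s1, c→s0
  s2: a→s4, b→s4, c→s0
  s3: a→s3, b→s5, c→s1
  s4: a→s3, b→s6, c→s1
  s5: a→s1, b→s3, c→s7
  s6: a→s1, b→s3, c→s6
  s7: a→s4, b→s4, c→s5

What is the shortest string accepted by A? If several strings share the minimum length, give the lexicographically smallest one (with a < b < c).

A breadth-first search from s0 reaches an accepting state first via the path s0 → s4 → s3 → s5 on input aab.
No string of length < 3 is accepted (BFS exhausts all shorter strings without reaching an accepting state), and aab is the lexicographically least accepting string of length 3.

aab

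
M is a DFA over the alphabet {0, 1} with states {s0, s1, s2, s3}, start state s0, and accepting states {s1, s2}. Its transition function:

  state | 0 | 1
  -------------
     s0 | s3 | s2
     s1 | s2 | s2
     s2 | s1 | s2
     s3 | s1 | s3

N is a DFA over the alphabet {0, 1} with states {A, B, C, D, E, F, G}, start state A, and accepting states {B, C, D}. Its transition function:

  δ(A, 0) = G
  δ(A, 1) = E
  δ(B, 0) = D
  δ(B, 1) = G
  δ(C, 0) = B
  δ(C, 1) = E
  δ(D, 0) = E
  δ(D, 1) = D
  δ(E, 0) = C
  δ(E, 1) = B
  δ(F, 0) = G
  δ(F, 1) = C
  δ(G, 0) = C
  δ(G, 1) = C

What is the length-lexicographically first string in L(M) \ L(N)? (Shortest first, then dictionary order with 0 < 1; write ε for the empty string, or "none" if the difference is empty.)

The string 1 is accepted by M but not by N.
No shorter string lies in the difference, and 1 is the lexicographically first length-1 string in L(M) \ L(N).

1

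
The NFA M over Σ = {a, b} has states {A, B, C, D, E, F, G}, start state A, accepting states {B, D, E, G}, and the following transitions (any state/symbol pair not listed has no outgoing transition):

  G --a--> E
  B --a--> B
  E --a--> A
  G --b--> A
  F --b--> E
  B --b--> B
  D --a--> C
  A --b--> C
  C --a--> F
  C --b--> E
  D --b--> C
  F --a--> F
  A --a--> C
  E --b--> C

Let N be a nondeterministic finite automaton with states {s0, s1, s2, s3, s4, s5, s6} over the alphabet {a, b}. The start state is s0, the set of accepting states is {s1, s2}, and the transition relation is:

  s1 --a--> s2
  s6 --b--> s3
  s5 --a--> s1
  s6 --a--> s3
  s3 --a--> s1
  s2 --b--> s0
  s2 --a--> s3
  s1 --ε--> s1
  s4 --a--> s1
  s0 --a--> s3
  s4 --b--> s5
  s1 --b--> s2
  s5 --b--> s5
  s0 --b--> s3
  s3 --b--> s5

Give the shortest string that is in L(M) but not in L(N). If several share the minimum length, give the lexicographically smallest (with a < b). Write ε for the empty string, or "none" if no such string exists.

ab

The string ab is accepted by M but not by N.
No shorter string lies in the difference, and ab is the lexicographically first length-2 string in L(M) \ L(N).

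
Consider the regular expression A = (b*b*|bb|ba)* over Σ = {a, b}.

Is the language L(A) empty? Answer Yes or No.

The empty string ε matches the expression, so it belongs to L(A).
Since L(A) contains at least one string, it is not empty.

No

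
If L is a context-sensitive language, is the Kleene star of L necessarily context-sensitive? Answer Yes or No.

Yes

An LBA guesses a factorisation of the input into blocks (marking block boundaries on a second track) and verifies each block with the LBA for L; this uses no space beyond the input, so L* is context-sensitive.
So the context-sensitive languages are closed under Kleene star.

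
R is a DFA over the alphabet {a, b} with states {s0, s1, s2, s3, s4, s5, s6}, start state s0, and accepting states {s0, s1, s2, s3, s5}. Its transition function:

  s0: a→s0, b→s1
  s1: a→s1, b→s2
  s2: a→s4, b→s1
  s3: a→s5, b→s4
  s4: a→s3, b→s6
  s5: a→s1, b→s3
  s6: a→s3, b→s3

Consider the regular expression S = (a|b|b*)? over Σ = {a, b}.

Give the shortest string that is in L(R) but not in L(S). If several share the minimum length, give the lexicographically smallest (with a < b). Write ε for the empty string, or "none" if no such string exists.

The string aa is accepted by R but not by S.
No shorter string lies in the difference, and aa is the lexicographically first length-2 string in L(R) \ L(S).

aa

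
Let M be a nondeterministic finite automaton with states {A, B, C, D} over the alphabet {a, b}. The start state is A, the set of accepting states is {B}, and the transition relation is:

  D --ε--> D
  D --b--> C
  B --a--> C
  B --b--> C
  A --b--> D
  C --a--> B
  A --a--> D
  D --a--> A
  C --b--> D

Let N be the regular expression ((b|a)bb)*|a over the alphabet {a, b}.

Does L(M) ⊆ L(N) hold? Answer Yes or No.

The string aba is in L(M) but not in L(N).
So L(M) ⊄ L(N).

No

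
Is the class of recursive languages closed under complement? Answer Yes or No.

Run the decider for L and flip its answer; since the decider halts on every input, this decides the complement.
So the recursive languages are closed under complement.

Yes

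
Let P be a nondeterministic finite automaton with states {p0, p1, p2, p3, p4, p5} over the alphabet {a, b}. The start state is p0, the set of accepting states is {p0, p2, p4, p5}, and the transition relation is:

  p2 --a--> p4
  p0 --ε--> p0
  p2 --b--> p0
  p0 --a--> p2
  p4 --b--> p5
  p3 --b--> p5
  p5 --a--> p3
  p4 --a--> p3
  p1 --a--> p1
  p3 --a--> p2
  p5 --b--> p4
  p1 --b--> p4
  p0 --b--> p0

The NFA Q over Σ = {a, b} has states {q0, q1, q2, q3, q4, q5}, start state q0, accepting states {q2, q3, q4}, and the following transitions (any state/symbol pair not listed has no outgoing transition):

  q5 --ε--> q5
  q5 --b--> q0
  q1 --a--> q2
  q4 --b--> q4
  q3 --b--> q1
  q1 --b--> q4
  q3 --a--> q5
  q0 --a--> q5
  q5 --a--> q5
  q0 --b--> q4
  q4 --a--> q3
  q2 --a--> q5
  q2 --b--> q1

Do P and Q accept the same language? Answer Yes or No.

No

The empty string ε is accepted by P but rejected by Q.
So L(P) ≠ L(Q).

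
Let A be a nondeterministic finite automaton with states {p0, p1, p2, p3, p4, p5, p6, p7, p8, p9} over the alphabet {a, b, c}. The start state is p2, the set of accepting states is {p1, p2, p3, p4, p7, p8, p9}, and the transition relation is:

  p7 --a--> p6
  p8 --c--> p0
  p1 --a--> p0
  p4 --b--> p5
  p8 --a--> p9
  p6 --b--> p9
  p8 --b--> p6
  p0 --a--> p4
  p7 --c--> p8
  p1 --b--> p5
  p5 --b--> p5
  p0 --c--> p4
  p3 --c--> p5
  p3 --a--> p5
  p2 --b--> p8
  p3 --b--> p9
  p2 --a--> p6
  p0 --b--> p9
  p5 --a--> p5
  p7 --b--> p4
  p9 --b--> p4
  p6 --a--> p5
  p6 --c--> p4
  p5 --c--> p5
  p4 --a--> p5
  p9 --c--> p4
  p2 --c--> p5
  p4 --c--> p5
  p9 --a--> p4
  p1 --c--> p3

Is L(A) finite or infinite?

finite

The useful states (reachable from p2 and able to reach an accepting state) are {p0, p2, p4, p6, p8, p9}.
Restricted to these states the transition graph has no cycle, so every accepting path has bounded length and L is finite.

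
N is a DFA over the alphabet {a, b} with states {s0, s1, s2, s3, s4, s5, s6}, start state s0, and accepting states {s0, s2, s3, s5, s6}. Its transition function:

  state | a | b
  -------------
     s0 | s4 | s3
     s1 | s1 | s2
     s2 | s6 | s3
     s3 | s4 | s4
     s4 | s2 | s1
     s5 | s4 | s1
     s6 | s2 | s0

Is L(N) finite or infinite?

State s1 is reachable from the start and can reach an accepting state, and it lies on the cycle s1 → s1.
Traversing that cycle any number of times yields accepted strings of unbounded length, so the language is infinite.

infinite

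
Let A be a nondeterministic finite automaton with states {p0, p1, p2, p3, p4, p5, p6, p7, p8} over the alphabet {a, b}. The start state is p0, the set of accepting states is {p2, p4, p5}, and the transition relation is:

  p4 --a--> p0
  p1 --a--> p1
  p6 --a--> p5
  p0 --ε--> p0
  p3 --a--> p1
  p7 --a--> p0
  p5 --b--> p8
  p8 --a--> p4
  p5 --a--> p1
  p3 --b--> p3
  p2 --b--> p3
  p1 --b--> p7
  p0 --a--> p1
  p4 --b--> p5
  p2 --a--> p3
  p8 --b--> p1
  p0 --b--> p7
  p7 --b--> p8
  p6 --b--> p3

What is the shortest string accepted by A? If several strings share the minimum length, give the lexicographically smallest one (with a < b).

bba

A breadth-first search from p0 reaches an accepting state first via the path p0 → p7 → p8 → p4 on input bba.
No string of length < 3 is accepted (BFS exhausts all shorter strings without reaching an accepting state), and bba is the lexicographically least accepting string of length 3.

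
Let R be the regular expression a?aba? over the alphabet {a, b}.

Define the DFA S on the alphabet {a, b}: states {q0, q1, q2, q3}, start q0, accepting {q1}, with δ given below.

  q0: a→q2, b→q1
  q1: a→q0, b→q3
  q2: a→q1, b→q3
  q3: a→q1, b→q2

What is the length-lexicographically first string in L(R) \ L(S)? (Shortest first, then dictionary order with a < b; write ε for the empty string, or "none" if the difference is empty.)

The string ab is accepted by R but not by S.
No shorter string lies in the difference, and ab is the lexicographically first length-2 string in L(R) \ L(S).

ab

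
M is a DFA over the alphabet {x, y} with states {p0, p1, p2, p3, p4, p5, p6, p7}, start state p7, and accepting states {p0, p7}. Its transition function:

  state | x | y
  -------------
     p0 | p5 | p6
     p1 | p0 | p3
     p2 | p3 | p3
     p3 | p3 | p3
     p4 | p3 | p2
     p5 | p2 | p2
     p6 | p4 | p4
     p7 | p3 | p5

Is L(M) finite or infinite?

finite

The useful states (reachable from p7 and able to reach an accepting state) are {p7}.
Restricted to these states the transition graph has no cycle, so every accepting path has bounded length and L is finite.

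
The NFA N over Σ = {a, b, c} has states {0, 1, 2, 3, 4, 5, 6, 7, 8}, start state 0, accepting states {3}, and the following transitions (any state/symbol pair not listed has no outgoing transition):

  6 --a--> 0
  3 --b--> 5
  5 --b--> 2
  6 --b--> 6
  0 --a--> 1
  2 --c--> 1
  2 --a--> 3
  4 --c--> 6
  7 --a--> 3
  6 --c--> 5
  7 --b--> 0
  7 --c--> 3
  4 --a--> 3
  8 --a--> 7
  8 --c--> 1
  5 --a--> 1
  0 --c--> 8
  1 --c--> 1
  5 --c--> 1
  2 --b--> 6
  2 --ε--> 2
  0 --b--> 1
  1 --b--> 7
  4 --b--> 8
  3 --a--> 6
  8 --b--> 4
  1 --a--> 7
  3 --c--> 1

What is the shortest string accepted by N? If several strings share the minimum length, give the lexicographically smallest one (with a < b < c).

aaa

A breadth-first search from 0 reaches an accepting state first via the path 0 → 1 → 7 → 3 on input aaa.
No string of length < 3 is accepted (BFS exhausts all shorter strings without reaching an accepting state), and aaa is the lexicographically least accepting string of length 3.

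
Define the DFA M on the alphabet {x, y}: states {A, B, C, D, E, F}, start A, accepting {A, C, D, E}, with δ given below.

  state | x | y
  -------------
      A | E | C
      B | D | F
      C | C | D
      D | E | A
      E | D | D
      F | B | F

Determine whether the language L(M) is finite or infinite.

State C is reachable from the start and can reach an accepting state, and it lies on the cycle C → C.
Traversing that cycle any number of times yields accepted strings of unbounded length, so the language is infinite.

infinite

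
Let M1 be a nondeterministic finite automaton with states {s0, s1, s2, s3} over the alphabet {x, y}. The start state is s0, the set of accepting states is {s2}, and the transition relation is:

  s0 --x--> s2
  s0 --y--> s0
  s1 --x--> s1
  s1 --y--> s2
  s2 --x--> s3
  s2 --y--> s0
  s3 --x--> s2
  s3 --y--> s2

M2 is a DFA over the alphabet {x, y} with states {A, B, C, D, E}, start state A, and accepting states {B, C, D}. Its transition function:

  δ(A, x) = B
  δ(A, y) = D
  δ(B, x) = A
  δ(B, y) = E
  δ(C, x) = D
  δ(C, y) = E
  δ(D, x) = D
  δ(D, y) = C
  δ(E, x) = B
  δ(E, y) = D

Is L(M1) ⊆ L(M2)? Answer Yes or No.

Exploring the product automaton M1 × M2 from the start pair (s0, A), following both machines on each input symbol, reaches 9 state pairs: (s0, A), (s2, B), (s0, D), (s3, A), (s0, E), (s2, D), (s0, C), (s3, D), (s2, C).
M1 accepts in {s2} and M2 accepts in {B, C, D}. The reachable pairs whose M1-component is accepting are (s2, B), (s2, D), (s2, C); in each of them the M2-component is accepting too, so the product for L(M1) \ L(M2) (M1-component accepting, M2-component rejecting) has no reachable accepting pair and the difference is empty.
Hence every string in L(M1) is also in L(M2).

Yes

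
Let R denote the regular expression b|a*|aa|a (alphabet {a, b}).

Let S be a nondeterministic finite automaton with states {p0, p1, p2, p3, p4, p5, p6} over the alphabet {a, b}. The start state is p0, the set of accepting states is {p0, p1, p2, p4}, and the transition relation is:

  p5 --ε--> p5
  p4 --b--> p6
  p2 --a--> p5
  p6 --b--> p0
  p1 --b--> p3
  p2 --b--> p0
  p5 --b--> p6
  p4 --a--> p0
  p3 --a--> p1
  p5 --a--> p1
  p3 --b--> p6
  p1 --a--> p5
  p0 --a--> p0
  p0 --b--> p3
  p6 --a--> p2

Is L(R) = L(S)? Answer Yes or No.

The string b is accepted by R but rejected by S.
So L(R) ≠ L(S).

No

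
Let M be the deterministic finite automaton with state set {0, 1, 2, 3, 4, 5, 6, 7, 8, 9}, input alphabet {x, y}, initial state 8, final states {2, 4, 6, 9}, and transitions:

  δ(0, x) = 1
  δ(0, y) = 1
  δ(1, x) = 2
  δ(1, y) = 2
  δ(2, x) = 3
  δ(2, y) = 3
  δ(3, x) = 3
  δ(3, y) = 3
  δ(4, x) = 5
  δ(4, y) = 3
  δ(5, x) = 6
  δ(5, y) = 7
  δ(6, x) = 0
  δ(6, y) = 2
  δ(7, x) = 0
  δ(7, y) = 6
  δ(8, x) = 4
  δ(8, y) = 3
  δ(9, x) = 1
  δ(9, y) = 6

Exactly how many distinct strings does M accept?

17

The useful subgraph on states {0, 1, 2, 4, 5, 6, 7, 8} is acyclic, so L(M) is finite; the longest accepting path visits 8 useful states, giving maximum string length 7.
Counting accepting paths from 8 by length: 1 of length 1, 1 of length 3, 2 of length 4, 1 of length 5, 8 of length 6, 4 of length 7. Total 17.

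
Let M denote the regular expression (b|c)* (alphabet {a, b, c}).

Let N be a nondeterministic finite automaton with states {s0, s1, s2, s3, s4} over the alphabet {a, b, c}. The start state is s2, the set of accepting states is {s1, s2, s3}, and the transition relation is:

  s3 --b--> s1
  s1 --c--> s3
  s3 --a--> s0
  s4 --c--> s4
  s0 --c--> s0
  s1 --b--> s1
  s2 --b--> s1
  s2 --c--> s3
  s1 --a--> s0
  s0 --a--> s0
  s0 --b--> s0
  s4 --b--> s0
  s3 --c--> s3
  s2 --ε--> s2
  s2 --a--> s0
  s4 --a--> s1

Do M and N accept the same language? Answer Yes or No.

Converting the expression M to a DFA (subset construction, then merging equivalent states) gives the minimal DFA with states {m0, m1}, start state m0, accepting states {m0} and transitions m0: a→m1, b→m0, c→m0; m1: a→m1, b→m1, c→m1.
Exploring the product automaton M × N from the start pair (m0, s2), following both machines on each input symbol, reaches 4 state pairs: (m0, s2), (m1, s0), (m0, s1), (m0, s3).
M accepts in {m0} and N accepts in {s1, s2, s3}. In every reachable pair the two components are either both accepting — (m0, s2), (m0, s1), (m0, s3) — or both non-accepting, so no string is accepted by exactly one of the machines: L(M) \ L(N) and L(N) \ L(M) are both empty.
Hence every string is accepted by M iff it is accepted by N, and the two languages coincide.

Yes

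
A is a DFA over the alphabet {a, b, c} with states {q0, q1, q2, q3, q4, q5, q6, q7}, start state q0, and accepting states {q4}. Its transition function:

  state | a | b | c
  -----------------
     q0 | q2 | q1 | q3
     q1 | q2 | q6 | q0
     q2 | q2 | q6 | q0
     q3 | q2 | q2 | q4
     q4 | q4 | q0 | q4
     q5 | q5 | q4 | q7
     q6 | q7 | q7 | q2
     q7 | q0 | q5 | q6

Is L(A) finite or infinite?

infinite

State q0 is reachable from the start and can reach an accepting state, and it lies on the cycle q0 → q1 → q0.
Traversing that cycle any number of times yields accepted strings of unbounded length, so the language is infinite.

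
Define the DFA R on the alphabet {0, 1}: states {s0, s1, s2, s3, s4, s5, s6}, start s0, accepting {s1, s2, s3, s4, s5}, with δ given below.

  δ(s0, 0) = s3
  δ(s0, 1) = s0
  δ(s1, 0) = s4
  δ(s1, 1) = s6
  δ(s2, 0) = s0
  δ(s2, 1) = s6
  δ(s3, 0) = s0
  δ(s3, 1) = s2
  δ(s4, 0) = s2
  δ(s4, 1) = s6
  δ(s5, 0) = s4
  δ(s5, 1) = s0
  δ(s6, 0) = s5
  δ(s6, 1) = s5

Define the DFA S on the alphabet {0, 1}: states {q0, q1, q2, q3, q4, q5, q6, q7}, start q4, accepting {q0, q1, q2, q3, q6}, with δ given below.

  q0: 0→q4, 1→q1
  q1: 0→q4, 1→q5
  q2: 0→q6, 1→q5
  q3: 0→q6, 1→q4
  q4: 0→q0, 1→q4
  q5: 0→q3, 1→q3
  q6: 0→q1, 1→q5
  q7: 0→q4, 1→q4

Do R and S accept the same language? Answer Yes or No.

Exploring the product automaton R × S from the start pair (s0, q4), following both machines on each input symbol, reaches 6 state pairs: (s0, q4), (s3, q0), (s2, q1), (s6, q5), (s5, q3), (s4, q6).
R accepts in {s1, s2, s3, s4, s5} and S accepts in {q0, q1, q2, q3, q6}. In every reachable pair the two components are either both accepting — (s3, q0), (s2, q1), (s5, q3), (s4, q6) — or both non-accepting, so no string is accepted by exactly one of the machines: L(R) \ L(S) and L(S) \ L(R) are both empty.
Hence every string is accepted by R iff it is accepted by S, and the two languages coincide.

Yes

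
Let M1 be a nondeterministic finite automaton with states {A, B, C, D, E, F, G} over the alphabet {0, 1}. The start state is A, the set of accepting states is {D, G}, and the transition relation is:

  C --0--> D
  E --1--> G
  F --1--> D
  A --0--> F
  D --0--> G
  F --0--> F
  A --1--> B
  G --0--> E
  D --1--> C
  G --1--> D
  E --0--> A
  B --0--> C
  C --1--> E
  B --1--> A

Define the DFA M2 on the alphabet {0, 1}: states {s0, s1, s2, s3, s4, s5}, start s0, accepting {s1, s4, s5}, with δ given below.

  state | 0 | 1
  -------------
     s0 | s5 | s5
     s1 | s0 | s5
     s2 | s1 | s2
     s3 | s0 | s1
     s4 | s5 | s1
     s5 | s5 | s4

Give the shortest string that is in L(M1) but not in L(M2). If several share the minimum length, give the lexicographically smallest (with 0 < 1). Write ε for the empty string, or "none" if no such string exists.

The string 0110 is accepted by M1 but not by M2.
No shorter string lies in the difference, and 0110 is the lexicographically first length-4 string in L(M1) \ L(M2).

0110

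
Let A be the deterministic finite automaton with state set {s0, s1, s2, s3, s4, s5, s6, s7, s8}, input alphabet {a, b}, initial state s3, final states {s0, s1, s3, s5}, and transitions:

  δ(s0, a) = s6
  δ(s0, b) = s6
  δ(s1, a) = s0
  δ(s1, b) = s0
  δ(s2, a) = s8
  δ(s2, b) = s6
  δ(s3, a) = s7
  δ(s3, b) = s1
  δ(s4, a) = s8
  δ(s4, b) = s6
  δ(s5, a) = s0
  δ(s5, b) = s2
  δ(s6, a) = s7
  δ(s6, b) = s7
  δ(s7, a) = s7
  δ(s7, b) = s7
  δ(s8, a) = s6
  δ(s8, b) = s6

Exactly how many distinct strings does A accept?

4

The useful subgraph on states {s0, s1, s3} is acyclic, so L(A) is finite; the longest accepting path visits 3 useful states, giving maximum string length 2.
Counting accepting paths from s3 by length: 1 of length 0, 1 of length 1, 2 of length 2. Total 4.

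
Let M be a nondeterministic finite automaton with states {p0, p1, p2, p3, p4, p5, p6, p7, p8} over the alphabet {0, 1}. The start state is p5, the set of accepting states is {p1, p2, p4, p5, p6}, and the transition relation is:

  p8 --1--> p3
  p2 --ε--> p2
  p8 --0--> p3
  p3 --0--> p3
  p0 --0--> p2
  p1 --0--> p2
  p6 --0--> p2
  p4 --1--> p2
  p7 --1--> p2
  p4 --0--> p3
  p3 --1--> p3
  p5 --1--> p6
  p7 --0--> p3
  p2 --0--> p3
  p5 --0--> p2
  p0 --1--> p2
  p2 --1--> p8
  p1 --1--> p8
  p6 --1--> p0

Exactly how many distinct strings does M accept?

6

The useful subgraph on states {p0, p2, p5, p6} is acyclic, so L(M) is finite; the longest accepting path visits 4 useful states, giving maximum string length 3.
Counting accepting paths from p5 by length: 1 of length 0, 2 of length 1, 1 of length 2, 2 of length 3. Total 6.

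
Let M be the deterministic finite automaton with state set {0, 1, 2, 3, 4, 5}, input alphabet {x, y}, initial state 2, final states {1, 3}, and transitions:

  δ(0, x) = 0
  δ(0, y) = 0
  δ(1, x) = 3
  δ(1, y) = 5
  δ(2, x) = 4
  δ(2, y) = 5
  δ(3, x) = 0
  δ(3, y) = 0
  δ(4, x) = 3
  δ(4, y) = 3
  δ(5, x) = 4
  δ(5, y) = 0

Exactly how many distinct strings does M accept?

4

The useful subgraph on states {2, 3, 4, 5} is acyclic, so L(M) is finite; the longest accepting path visits 4 useful states, giving maximum string length 3.
Counting accepting paths from 2 by length: 2 of length 2, 2 of length 3. Total 4.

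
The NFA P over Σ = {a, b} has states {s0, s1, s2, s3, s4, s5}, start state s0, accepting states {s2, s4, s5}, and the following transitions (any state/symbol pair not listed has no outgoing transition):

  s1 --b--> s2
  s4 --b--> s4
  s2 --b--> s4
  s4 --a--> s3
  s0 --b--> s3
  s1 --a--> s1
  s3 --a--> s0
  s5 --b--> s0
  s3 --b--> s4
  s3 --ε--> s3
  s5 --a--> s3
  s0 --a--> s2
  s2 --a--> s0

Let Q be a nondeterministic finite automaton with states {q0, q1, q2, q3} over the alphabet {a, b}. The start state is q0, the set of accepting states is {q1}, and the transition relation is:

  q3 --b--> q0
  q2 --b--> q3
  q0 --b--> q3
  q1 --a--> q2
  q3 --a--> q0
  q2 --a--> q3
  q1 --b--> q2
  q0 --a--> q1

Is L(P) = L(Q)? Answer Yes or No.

The string ab is accepted by P but rejected by Q.
So L(P) ≠ L(Q).

No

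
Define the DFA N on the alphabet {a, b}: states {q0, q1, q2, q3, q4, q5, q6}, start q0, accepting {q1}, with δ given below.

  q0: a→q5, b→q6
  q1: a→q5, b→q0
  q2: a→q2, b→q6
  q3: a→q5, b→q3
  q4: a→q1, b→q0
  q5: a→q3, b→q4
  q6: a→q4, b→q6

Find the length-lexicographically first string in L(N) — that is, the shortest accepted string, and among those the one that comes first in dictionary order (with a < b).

A breadth-first search from q0 reaches an accepting state first via the path q0 → q5 → q4 → q1 on input aba.
No string of length < 3 is accepted (BFS exhausts all shorter strings without reaching an accepting state), and aba is the lexicographically least accepting string of length 3.

aba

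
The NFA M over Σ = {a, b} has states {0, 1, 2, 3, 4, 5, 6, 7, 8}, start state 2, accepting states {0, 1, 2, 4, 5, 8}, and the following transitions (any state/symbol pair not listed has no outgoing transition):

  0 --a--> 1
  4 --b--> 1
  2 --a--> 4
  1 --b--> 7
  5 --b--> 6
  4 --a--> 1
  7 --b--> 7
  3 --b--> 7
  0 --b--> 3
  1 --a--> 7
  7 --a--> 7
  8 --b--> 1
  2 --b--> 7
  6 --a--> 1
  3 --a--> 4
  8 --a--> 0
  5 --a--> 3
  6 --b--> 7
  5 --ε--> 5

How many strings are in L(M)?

The useful subgraph on states {1, 2, 4} is acyclic, so L(M) is finite; the longest accepting path visits 3 useful states, giving maximum string length 2.
Counting accepting paths from 2 by length: 1 of length 0, 1 of length 1, 2 of length 2. Total 4.

4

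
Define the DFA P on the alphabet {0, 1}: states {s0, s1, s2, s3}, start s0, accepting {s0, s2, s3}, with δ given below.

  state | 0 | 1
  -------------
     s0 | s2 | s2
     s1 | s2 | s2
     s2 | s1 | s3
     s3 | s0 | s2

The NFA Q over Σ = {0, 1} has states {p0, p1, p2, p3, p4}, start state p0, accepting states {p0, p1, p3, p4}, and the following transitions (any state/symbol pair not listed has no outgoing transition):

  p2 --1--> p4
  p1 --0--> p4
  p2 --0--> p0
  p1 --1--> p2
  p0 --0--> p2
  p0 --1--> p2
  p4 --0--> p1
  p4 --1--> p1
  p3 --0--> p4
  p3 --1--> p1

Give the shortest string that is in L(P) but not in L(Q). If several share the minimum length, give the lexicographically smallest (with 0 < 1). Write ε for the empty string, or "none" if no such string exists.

0

The string 0 is accepted by P but not by Q.
No shorter string lies in the difference, and 0 is the lexicographically first length-1 string in L(P) \ L(Q).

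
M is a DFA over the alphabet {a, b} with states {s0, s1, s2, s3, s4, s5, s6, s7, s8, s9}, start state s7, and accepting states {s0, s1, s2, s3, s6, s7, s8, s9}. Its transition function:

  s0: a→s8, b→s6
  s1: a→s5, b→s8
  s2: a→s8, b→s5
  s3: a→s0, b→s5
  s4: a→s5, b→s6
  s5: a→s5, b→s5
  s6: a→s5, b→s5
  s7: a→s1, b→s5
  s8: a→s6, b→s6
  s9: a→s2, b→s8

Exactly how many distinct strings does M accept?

The useful subgraph on states {s1, s6, s7, s8} is acyclic, so L(M) is finite; the longest accepting path visits 4 useful states, giving maximum string length 3.
Counting accepting paths from s7 by length: 1 of length 0, 1 of length 1, 1 of length 2, 2 of length 3. Total 5.

5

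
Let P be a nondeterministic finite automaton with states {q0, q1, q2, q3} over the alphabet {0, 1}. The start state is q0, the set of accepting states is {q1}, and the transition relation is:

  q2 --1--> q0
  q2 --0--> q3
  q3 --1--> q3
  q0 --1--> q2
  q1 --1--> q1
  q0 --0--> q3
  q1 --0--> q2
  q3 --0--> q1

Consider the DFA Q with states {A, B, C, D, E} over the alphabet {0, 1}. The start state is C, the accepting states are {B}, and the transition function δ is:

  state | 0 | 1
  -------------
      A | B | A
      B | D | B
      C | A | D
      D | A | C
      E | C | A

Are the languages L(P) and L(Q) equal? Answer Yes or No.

Exploring the product automaton P × Q from the start pair (q0, C), following both machines on each input symbol, reaches 4 state pairs: (q0, C), (q3, A), (q2, D), (q1, B).
P accepts in {q1} and Q accepts in {B}. In every reachable pair the two components are either both accepting — (q1, B) — or both non-accepting, so no string is accepted by exactly one of the machines: L(P) \ L(Q) and L(Q) \ L(P) are both empty.
Hence every string is accepted by P iff it is accepted by Q, and the two languages coincide.

Yes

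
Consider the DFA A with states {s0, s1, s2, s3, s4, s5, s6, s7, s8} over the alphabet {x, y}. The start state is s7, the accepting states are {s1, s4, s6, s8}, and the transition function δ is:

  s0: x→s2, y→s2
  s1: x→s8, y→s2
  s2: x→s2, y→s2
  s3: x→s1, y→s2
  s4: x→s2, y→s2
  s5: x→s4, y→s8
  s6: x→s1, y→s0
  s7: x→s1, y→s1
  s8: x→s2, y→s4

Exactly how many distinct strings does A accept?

6

The useful subgraph on states {s1, s4, s7, s8} is acyclic, so L(A) is finite; the longest accepting path visits 4 useful states, giving maximum string length 3.
Counting accepting paths from s7 by length: 2 of length 1, 2 of length 2, 2 of length 3. Total 6.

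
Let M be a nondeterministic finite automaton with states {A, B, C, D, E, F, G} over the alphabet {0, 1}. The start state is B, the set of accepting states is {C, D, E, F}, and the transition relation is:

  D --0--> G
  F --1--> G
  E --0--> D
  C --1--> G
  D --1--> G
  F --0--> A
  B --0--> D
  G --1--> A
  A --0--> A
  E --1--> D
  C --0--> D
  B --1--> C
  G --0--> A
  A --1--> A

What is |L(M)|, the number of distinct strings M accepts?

The useful subgraph on states {B, C, D} is acyclic, so L(M) is finite; the longest accepting path visits 3 useful states, giving maximum string length 2.
Counting accepting paths from B by length: 2 of length 1, 1 of length 2. Total 3.

3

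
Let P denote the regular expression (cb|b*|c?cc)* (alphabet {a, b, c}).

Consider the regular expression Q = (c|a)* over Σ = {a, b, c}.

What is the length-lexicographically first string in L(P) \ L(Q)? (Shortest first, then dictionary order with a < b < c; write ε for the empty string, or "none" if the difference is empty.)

The string b is accepted by P but not by Q.
No shorter string lies in the difference, and b is the lexicographically first length-1 string in L(P) \ L(Q).

b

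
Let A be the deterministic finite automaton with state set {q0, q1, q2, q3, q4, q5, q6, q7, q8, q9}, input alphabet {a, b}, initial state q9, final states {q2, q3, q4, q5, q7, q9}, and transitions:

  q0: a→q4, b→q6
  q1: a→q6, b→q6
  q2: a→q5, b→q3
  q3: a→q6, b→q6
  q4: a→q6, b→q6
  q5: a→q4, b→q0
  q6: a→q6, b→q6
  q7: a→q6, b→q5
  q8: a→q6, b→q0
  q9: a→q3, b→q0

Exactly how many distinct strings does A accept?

3

The useful subgraph on states {q0, q3, q4, q9} is acyclic, so L(A) is finite; the longest accepting path visits 3 useful states, giving maximum string length 2.
Counting accepting paths from q9 by length: 1 of length 0, 1 of length 1, 1 of length 2. Total 3.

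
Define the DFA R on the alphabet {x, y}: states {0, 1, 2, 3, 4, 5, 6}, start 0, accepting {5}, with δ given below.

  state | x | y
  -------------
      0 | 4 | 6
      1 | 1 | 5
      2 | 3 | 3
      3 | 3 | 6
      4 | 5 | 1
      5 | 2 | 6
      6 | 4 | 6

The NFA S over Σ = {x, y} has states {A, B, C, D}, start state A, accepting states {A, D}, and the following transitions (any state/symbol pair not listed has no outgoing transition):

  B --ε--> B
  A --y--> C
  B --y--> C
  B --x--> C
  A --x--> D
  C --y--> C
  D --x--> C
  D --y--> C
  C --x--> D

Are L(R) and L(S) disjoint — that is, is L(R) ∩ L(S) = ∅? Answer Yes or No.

Yes

Exploring the product automaton R × S from the start pair (0, A), following both machines on each input symbol, reaches 9 state pairs: (0, A), (4, D), (6, C), (5, C), (1, C), (2, D), (1, D), (3, C), (3, D).
R accepts in {5} and S accepts in {A, D}; no reachable pair has both components accepting, so no string drives both machines to acceptance simultaneously and L(R) ∩ L(S) = ∅.
So no string is accepted by both, and the intersection is empty.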